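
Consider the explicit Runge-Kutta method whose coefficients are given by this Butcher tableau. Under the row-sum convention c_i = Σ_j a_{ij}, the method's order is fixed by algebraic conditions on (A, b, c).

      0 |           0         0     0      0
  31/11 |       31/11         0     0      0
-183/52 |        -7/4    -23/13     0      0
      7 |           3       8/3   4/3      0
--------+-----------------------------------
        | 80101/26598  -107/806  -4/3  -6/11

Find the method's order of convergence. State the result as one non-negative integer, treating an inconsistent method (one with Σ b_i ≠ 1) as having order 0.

2

b = (80101/26598, -107/806, -4/3, -6/11)
c = (0, 31/11, -183/52, 7)
Ac = (0, 0, -713/143, 1211/429)
Σ b_i: 80101/26598·1 + (-107/806)·1 + (-4/3)·1 + (-6/11)·1 = 1 ✓
b·c: (-107/806)·31/11 + (-4/3)·(-183/52) + (-6/11)·7 = 1/2 ✓
b·c²: (-107/806)·961/121 + (-4/3)·33489/2704 + (-6/11)·49 = -3623149/81796 ≠ 1/3 ⇒ order 2.
b·Ac: (-4/3)·(-713/143) + (-6/11)·1211/429 = 24106/4719 ≠ 1/6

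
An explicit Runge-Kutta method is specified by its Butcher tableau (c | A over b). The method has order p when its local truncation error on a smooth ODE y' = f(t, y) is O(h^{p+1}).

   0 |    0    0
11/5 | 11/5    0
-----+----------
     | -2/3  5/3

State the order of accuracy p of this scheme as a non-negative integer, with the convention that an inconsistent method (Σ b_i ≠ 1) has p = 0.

b = (-2/3, 5/3)
c = (0, 11/5)
Σ b_i: (-2/3)·1 + 5/3·1 = 1 ✓
b·c: 5/3·11/5 = 11/3 ≠ 1/2 ⇒ order 1.

1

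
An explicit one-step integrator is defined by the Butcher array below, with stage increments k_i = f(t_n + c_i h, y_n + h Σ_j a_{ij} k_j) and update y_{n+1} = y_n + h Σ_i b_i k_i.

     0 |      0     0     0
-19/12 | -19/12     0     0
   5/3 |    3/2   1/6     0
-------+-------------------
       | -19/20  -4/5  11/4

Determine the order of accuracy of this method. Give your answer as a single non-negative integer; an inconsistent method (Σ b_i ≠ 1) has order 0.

1

b = (-19/20, -4/5, 11/4)
c = (0, -19/12, 5/3)
Ac = (0, 0, -19/72)
Σ b_i: (-19/20)·1 + (-4/5)·1 + 11/4·1 = 1 ✓
b·c: (-4/5)·(-19/12) + 11/4·5/3 = 117/20 ≠ 1/2 ⇒ order 1.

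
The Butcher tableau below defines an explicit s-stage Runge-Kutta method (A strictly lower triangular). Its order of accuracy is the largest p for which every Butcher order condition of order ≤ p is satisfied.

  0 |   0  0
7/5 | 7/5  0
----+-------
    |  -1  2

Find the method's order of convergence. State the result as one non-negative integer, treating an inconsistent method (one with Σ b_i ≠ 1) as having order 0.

b = (-1, 2)
c = (0, 7/5)
Σ b_i: (-1)·1 + 2·1 = 1 ✓
b·c: 2·7/5 = 14/5 ≠ 1/2 ⇒ order 1.

1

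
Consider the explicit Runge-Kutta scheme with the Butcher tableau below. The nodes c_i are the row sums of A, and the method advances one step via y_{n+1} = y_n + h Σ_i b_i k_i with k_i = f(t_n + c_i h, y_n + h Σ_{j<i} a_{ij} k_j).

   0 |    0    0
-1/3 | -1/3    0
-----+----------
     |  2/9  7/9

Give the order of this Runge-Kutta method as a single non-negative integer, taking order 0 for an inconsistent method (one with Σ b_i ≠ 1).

b = (2/9, 7/9)
c = (0, -1/3)
Σ b_i: 2/9·1 + 7/9·1 = 1 ✓
b·c: 7/9·(-1/3) = -7/27 ≠ 1/2 ⇒ order 1.

1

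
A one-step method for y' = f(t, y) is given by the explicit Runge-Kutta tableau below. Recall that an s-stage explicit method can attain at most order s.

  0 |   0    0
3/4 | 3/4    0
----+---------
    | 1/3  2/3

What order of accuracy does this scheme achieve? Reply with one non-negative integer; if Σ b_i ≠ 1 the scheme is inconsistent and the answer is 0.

b = (1/3, 2/3)
c = (0, 3/4)
Σ b_i: 1/3·1 + 2/3·1 = 1 ✓
b·c: 2/3·3/4 = 1/2 ✓; 2 stages ⇒ order 2.

2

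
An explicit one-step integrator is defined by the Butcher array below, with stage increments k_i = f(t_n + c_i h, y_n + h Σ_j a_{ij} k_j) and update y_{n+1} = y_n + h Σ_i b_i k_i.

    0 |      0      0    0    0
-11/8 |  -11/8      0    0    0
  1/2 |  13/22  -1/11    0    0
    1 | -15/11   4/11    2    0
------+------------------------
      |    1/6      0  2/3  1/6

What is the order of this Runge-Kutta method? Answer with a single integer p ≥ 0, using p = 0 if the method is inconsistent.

4

b = (1/6, 0, 2/3, 1/6)
c = (0, -11/8, 1/2, 1)
Ac = (0, 0, 1/8, 1/2)
Σ b_i: 1/6·1 + 2/3·1 + 1/6·1 = 1 ✓
b·c: 2/3·1/2 + 1/6·1 = 1/2 ✓
b·c²: 2/3·1/4 + 1/6·1 = 1/3 ✓
b·Ac: 2/3·1/8 + 1/6·1/2 = 1/6 ✓
b·c³: 2/3·1/8 + 1/6·1 = 1/4 ✓
b·(c∘Ac): 2/3·1/16 + 1/6·1/2 = 1/8 ✓
b·Ac²: 2/3·(-11/64) + 1/6·19/16 = 1/12 ✓
b·A²c: 1/6·1/4 = 1/24 ✓; 4 stages ⇒ order 4.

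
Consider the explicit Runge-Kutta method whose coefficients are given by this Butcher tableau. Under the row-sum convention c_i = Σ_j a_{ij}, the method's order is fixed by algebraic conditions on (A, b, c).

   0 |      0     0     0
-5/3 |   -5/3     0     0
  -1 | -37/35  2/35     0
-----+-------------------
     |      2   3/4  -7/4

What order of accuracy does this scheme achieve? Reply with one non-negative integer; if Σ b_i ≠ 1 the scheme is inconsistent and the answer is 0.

b = (2, 3/4, -7/4)
c = (0, -5/3, -1)
Ac = (0, 0, -2/21)
Σ b_i: 2·1 + 3/4·1 + (-7/4)·1 = 1 ✓
b·c: 3/4·(-5/3) + (-7/4)·(-1) = 1/2 ✓
b·c²: 3/4·25/9 + (-7/4)·1 = 1/3 ✓
b·Ac: (-7/4)·(-2/21) = 1/6 ✓; 3 stages ⇒ order 3.

3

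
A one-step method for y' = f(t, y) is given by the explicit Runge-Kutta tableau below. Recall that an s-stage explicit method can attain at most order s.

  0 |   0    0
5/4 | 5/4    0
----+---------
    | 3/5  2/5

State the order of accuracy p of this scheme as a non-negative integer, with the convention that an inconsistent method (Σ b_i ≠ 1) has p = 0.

2

b = (3/5, 2/5)
c = (0, 5/4)
Σ b_i: 3/5·1 + 2/5·1 = 1 ✓
b·c: 2/5·5/4 = 1/2 ✓; 2 stages ⇒ order 2.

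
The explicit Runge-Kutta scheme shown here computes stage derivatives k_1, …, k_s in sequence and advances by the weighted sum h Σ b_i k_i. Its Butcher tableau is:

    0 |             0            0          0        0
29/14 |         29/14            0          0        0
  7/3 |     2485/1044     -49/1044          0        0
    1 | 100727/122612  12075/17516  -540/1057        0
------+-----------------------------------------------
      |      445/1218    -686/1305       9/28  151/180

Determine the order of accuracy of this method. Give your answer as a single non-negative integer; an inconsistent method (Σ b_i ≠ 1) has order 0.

b = (445/1218, -686/1305, 9/28, 151/180)
c = (0, 29/14, 7/3, 1)
Ac = (0, 0, -7/72, 285/1208)
Σ b_i: 445/1218·1 + (-686/1305)·1 + 9/28·1 + 151/180·1 = 1 ✓
b·c: (-686/1305)·29/14 + 9/28·7/3 + 151/180·1 = 1/2 ✓
b·c²: (-686/1305)·841/196 + 9/28·49/9 + 151/180·1 = 1/3 ✓
b·Ac: 9/28·(-7/72) + 151/180·285/1208 = 1/6 ✓
b·c³: (-686/1305)·24389/2744 + 9/28·343/27 + 151/180·1 = 1/4 ✓
b·(c∘Ac): 9/28·(-49/216) + 151/180·285/1208 = 1/8 ✓
b·Ac²: 9/28·(-29/144) + 151/180·2985/16912 = 1/12 ✓
b·A²c: 151/180·15/302 = 1/24 ✓; 4 stages ⇒ order 4.

4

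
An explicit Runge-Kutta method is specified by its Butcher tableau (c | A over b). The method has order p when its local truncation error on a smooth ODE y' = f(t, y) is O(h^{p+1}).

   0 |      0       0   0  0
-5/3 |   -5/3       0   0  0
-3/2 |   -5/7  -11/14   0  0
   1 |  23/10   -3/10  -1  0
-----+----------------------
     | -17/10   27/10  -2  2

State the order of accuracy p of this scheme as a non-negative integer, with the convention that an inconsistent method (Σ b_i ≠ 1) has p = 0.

b = (-17/10, 27/10, -2, 2)
c = (0, -5/3, -3/2, 1)
Ac = (0, 0, 55/42, 2)
Σ b_i: (-17/10)·1 + 27/10·1 + (-2)·1 + 2·1 = 1 ✓
b·c: 27/10·(-5/3) + (-2)·(-3/2) + 2·1 = 1/2 ✓
b·c²: 27/10·25/9 + (-2)·9/4 + 2·1 = 5 ≠ 1/3 ⇒ order 2.
b·Ac: (-2)·55/42 + 2·2 = 29/21 ≠ 1/6

2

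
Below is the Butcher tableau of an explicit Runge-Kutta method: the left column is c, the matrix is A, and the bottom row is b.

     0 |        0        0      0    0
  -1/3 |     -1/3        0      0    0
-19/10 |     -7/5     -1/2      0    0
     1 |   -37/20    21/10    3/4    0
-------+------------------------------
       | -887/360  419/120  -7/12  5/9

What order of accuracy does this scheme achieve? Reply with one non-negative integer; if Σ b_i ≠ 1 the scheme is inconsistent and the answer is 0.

b = (-887/360, 419/120, -7/12, 5/9)
c = (0, -1/3, -19/10, 1)
Ac = (0, 0, 1/6, -17/8)
Σ b_i: (-887/360)·1 + 419/120·1 + (-7/12)·1 + 5/9·1 = 1 ✓
b·c: 419/120·(-1/3) + (-7/12)·(-19/10) + 5/9·1 = 1/2 ✓
b·c²: 419/120·1/9 + (-7/12)·361/100 + 5/9·1 = -12553/10800 ≠ 1/3 ⇒ order 2.
b·Ac: (-7/12)·1/6 + 5/9·(-17/8) = -23/18 ≠ 1/6

2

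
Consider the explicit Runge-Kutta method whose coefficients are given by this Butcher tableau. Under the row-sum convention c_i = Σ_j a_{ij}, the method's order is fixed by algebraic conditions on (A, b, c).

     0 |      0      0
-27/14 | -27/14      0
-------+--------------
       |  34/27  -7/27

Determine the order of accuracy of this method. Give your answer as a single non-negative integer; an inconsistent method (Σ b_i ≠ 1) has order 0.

b = (34/27, -7/27)
c = (0, -27/14)
Σ b_i: 34/27·1 + (-7/27)·1 = 1 ✓
b·c: (-7/27)·(-27/14) = 1/2 ✓; 2 stages ⇒ order 2.

2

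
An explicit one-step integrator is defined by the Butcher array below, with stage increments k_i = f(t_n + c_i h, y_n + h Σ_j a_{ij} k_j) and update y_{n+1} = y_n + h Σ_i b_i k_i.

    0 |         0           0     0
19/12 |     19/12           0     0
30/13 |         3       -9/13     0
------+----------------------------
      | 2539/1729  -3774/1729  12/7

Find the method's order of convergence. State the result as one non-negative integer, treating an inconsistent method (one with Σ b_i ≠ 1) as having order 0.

2

b = (2539/1729, -3774/1729, 12/7)
c = (0, 19/12, 30/13)
Ac = (0, 0, -57/52)
Σ b_i: 2539/1729·1 + (-3774/1729)·1 + 12/7·1 = 1 ✓
b·c: (-3774/1729)·19/12 + 12/7·30/13 = 1/2 ✓
b·c²: (-3774/1729)·361/144 + 12/7·900/169 = 103837/28392 ≠ 1/3 ⇒ order 2.
b·Ac: 12/7·(-57/52) = -171/91 ≠ 1/6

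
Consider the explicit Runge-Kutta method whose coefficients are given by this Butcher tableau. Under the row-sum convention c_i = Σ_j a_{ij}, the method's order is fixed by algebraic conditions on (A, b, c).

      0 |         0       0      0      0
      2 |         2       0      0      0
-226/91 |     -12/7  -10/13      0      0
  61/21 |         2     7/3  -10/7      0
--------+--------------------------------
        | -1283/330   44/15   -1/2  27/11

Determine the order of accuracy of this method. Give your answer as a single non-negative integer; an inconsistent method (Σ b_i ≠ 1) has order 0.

1

b = (-1283/330, 44/15, -1/2, 27/11)
c = (0, 2, -226/91, 61/21)
Ac = (0, 0, -20/13, 15698/1911)
Σ b_i: (-1283/330)·1 + 44/15·1 + (-1/2)·1 + 27/11·1 = 1 ✓
b·c: 44/15·2 + (-1/2)·(-226/91) + 27/11·61/21 = 213788/15015 ≠ 1/2 ⇒ order 1.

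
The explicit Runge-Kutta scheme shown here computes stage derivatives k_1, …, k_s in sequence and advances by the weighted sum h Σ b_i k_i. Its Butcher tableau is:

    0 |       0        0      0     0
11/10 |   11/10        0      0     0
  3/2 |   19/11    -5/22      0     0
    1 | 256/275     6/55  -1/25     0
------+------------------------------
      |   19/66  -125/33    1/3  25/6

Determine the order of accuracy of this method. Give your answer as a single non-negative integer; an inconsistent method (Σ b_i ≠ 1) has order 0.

4

b = (19/66, -125/33, 1/3, 25/6)
c = (0, 11/10, 3/2, 1)
Ac = (0, 0, -1/4, 3/50)
Σ b_i: 19/66·1 + (-125/33)·1 + 1/3·1 + 25/6·1 = 1 ✓
b·c: (-125/33)·11/10 + 1/3·3/2 + 25/6·1 = 1/2 ✓
b·c²: (-125/33)·121/100 + 1/3·9/4 + 25/6·1 = 1/3 ✓
b·Ac: 1/3·(-1/4) + 25/6·3/50 = 1/6 ✓
b·c³: (-125/33)·1331/1000 + 1/3·27/8 + 25/6·1 = 1/4 ✓
b·(c∘Ac): 1/3·(-3/8) + 25/6·3/50 = 1/8 ✓
b·Ac²: 1/3·(-11/40) + 25/6·21/500 = 1/12 ✓
b·A²c: 25/6·1/100 = 1/24 ✓; 4 stages ⇒ order 4.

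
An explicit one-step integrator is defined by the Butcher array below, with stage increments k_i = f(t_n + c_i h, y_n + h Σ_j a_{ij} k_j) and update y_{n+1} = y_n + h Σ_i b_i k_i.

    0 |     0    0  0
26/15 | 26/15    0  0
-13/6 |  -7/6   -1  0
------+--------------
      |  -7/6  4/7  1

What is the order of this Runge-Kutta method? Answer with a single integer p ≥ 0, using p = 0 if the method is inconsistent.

b = (-7/6, 4/7, 1)
c = (0, 26/15, -13/6)
Ac = (0, 0, -26/15)
Σ b_i: (-7/6)·1 + 4/7·1 + 1·1 = 17/42 ≠ 1 ⇒ order 0.

0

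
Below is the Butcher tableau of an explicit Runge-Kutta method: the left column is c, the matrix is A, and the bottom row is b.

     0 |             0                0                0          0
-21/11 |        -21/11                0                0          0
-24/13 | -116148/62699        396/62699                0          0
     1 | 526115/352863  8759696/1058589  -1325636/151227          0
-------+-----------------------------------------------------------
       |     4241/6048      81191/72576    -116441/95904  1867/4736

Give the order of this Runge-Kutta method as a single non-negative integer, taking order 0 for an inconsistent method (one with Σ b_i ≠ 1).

4

b = (4241/6048, 81191/72576, -116441/95904, 1867/4736)
c = (0, -21/11, -24/13, 1)
Ac = (0, 0, -108/8957, 720/1867)
Σ b_i: 4241/6048·1 + 81191/72576·1 + (-116441/95904)·1 + 1867/4736·1 = 1 ✓
b·c: 81191/72576·(-21/11) + (-116441/95904)·(-24/13) + 1867/4736·1 = 1/2 ✓
b·c²: 81191/72576·441/121 + (-116441/95904)·576/169 + 1867/4736·1 = 1/3 ✓
b·Ac: (-116441/95904)·(-108/8957) + 1867/4736·720/1867 = 1/6 ✓
b·c³: 81191/72576·(-9261/1331) + (-116441/95904)·(-13824/2197) + 1867/4736·1 = 1/4 ✓
b·(c∘Ac): (-116441/95904)·2592/116441 + 1867/4736·720/1867 = 1/8 ✓
b·Ac²: (-116441/95904)·2268/98527 + 1867/4736·17392/61611 = 1/12 ✓
b·A²c: 1867/4736·592/5601 = 1/24 ✓; 4 stages ⇒ order 4.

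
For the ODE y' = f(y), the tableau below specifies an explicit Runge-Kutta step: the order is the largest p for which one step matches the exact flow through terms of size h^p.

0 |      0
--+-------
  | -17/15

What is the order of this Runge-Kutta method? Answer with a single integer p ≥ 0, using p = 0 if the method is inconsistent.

b = (-17/15)
c = (0)
Σ b_i: (-17/15)·1 = -17/15 ≠ 1 ⇒ order 0.

0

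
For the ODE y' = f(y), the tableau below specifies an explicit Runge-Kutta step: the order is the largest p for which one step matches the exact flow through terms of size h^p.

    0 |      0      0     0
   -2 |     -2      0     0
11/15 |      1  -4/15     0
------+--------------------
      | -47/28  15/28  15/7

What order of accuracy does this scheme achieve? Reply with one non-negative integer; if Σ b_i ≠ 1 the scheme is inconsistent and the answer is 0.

2

b = (-47/28, 15/28, 15/7)
c = (0, -2, 11/15)
Ac = (0, 0, 8/15)
Σ b_i: (-47/28)·1 + 15/28·1 + 15/7·1 = 1 ✓
b·c: 15/28·(-2) + 15/7·11/15 = 1/2 ✓
b·c²: 15/28·4 + 15/7·121/225 = 346/105 ≠ 1/3 ⇒ order 2.
b·Ac: 15/7·8/15 = 8/7 ≠ 1/6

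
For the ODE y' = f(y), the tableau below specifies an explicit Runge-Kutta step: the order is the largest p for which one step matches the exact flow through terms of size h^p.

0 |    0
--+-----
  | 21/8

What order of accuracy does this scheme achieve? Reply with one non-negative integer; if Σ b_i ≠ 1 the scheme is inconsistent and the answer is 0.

b = (21/8)
c = (0)
Σ b_i: 21/8·1 = 21/8 ≠ 1 ⇒ order 0.

0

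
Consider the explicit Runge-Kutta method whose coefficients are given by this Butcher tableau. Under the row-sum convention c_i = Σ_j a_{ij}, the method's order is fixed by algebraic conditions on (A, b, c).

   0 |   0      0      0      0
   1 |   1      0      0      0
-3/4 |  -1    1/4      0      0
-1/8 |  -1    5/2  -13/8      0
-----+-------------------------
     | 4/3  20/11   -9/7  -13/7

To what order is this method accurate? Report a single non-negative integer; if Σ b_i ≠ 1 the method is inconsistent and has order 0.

0

b = (4/3, 20/11, -9/7, -13/7)
c = (0, 1, -3/4, -1/8)
Ac = (0, 0, 1/4, 119/32)
Σ b_i: 4/3·1 + 20/11·1 + (-9/7)·1 + (-13/7)·1 = 2/231 ≠ 1 ⇒ order 0.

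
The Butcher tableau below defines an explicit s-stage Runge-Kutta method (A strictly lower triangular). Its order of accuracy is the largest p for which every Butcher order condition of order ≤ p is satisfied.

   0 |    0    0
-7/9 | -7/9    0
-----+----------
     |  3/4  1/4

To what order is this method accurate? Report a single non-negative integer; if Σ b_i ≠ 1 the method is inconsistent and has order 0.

1

b = (3/4, 1/4)
c = (0, -7/9)
Σ b_i: 3/4·1 + 1/4·1 = 1 ✓
b·c: 1/4·(-7/9) = -7/36 ≠ 1/2 ⇒ order 1.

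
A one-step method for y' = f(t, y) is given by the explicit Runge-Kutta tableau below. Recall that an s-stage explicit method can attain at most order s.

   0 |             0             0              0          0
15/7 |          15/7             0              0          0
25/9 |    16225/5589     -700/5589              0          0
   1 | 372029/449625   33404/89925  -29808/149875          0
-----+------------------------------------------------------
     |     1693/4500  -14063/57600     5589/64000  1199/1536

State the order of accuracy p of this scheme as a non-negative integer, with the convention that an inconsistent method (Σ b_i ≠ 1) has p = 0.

b = (1693/4500, -14063/57600, 5589/64000, 1199/1536)
c = (0, 15/7, 25/9, 1)
Ac = (0, 0, -500/1863, 292/1199)
Σ b_i: 1693/4500·1 + (-14063/57600)·1 + 5589/64000·1 + 1199/1536·1 = 1 ✓
b·c: (-14063/57600)·15/7 + 5589/64000·25/9 + 1199/1536·1 = 1/2 ✓
b·c²: (-14063/57600)·225/49 + 5589/64000·625/81 + 1199/1536·1 = 1/3 ✓
b·Ac: 5589/64000·(-500/1863) + 1199/1536·292/1199 = 1/6 ✓
b·c³: (-14063/57600)·3375/343 + 5589/64000·15625/729 + 1199/1536·1 = 1/4 ✓
b·(c∘Ac): 5589/64000·(-12500/16767) + 1199/1536·292/1199 = 1/8 ✓
b·Ac²: 5589/64000·(-2500/4347) + 1199/1536·1436/8393 = 1/12 ✓
b·A²c: 1199/1536·64/1199 = 1/24 ✓; 4 stages ⇒ order 4.

4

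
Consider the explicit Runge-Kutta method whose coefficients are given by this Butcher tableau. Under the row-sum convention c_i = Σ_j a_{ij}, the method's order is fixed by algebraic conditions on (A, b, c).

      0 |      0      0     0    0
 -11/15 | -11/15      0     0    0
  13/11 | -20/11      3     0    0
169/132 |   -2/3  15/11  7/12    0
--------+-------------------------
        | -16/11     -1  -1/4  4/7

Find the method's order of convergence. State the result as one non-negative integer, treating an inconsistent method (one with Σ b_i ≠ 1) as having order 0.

b = (-16/11, -1, -1/4, 4/7)
c = (0, -11/15, 13/11, 169/132)
Ac = (0, 0, -11/5, -41/132)
Σ b_i: (-16/11)·1 + (-1)·1 + (-1/4)·1 + 4/7·1 = -657/308 ≠ 1 ⇒ order 0.

0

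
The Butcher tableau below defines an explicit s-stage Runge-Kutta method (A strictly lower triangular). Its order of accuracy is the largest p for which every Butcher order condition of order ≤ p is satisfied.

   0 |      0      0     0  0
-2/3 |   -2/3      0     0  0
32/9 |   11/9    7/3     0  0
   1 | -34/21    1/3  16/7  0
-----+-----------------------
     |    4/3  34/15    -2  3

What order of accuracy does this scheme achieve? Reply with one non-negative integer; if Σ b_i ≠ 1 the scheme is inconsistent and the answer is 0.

0

b = (4/3, 34/15, -2, 3)
c = (0, -2/3, 32/9, 1)
Ac = (0, 0, -14/9, 166/21)
Σ b_i: 4/3·1 + 34/15·1 + (-2)·1 + 3·1 = 23/5 ≠ 1 ⇒ order 0.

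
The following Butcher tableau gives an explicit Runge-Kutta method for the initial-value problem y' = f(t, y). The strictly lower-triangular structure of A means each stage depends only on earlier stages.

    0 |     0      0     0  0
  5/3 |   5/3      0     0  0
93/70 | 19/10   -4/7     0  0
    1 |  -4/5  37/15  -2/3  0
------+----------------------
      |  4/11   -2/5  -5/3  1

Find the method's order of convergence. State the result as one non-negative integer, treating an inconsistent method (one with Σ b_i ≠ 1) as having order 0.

b = (4/11, -2/5, -5/3, 1)
c = (0, 5/3, 93/70, 1)
Ac = (0, 0, -20/21, 1016/315)
Σ b_i: 4/11·1 + (-2/5)·1 + (-5/3)·1 + 1·1 = -116/165 ≠ 1 ⇒ order 0.

0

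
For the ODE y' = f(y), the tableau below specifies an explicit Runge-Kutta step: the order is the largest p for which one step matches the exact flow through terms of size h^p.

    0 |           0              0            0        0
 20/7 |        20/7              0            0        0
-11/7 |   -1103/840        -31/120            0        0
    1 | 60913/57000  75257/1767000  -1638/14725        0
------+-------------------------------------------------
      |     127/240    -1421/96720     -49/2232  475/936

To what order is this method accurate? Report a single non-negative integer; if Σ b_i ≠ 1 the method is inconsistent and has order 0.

b = (127/240, -1421/96720, -49/2232, 475/936)
c = (0, 20/7, -11/7, 1)
Ac = (0, 0, -31/42, 169/570)
Σ b_i: 127/240·1 + (-1421/96720)·1 + (-49/2232)·1 + 475/936·1 = 1 ✓
b·c: (-1421/96720)·20/7 + (-49/2232)·(-11/7) + 475/936·1 = 1/2 ✓
b·c²: (-1421/96720)·400/49 + (-49/2232)·121/49 + 475/936·1 = 1/3 ✓
b·Ac: (-49/2232)·(-31/42) + 475/936·169/570 = 1/6 ✓
b·c³: (-1421/96720)·8000/343 + (-49/2232)·(-1331/343) + 475/936·1 = 1/4 ✓
b·(c∘Ac): (-49/2232)·341/294 + 475/936·169/570 = 1/8 ✓
b·Ac²: (-49/2232)·(-310/147) + 475/936·104/1425 = 1/12 ✓
b·A²c: 475/936·39/475 = 1/24 ✓; 4 stages ⇒ order 4.

4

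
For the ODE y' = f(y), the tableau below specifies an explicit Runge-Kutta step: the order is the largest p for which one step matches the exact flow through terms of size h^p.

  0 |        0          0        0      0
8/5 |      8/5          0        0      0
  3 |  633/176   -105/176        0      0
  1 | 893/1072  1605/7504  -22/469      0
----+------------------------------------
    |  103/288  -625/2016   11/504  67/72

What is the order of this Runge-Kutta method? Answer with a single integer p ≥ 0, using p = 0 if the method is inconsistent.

b = (103/288, -625/2016, 11/504, 67/72)
c = (0, 8/5, 3, 1)
Ac = (0, 0, -21/22, 27/134)
Σ b_i: 103/288·1 + (-625/2016)·1 + 11/504·1 + 67/72·1 = 1 ✓
b·c: (-625/2016)·8/5 + 11/504·3 + 67/72·1 = 1/2 ✓
b·c²: (-625/2016)·64/25 + 11/504·9 + 67/72·1 = 1/3 ✓
b·Ac: 11/504·(-21/22) + 67/72·27/134 = 1/6 ✓
b·c³: (-625/2016)·512/125 + 11/504·27 + 67/72·1 = 1/4 ✓
b·(c∘Ac): 11/504·(-63/22) + 67/72·27/134 = 1/8 ✓
b·Ac²: 11/504·(-84/55) + 67/72·42/335 = 1/12 ✓
b·A²c: 67/72·3/67 = 1/24 ✓; 4 stages ⇒ order 4.

4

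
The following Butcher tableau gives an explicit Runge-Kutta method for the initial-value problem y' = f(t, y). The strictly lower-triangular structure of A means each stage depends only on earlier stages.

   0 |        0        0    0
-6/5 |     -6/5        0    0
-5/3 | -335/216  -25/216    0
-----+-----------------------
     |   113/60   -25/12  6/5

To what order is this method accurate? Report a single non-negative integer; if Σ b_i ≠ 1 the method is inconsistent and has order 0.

3

b = (113/60, -25/12, 6/5)
c = (0, -6/5, -5/3)
Ac = (0, 0, 5/36)
Σ b_i: 113/60·1 + (-25/12)·1 + 6/5·1 = 1 ✓
b·c: (-25/12)·(-6/5) + 6/5·(-5/3) = 1/2 ✓
b·c²: (-25/12)·36/25 + 6/5·25/9 = 1/3 ✓
b·Ac: 6/5·5/36 = 1/6 ✓; 3 stages ⇒ order 3.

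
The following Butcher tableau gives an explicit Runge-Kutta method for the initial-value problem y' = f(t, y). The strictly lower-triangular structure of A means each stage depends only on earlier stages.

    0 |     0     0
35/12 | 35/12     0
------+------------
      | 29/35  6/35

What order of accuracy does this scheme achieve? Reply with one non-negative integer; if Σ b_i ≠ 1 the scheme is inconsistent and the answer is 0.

b = (29/35, 6/35)
c = (0, 35/12)
Σ b_i: 29/35·1 + 6/35·1 = 1 ✓
b·c: 6/35·35/12 = 1/2 ✓; 2 stages ⇒ order 2.

2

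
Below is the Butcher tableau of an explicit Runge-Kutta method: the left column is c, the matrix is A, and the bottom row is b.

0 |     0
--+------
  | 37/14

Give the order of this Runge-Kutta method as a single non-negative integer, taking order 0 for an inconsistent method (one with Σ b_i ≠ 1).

b = (37/14)
c = (0)
Σ b_i: 37/14·1 = 37/14 ≠ 1 ⇒ order 0.

0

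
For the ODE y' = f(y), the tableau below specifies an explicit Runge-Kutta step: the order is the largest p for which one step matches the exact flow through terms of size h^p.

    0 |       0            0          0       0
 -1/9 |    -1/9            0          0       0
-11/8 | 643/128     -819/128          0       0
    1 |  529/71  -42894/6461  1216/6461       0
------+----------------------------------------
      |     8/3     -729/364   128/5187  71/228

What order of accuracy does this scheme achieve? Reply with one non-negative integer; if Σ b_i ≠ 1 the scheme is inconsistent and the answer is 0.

b = (8/3, -729/364, 128/5187, 71/228)
c = (0, -1/9, -11/8, 1)
Ac = (0, 0, 91/128, 34/71)
Σ b_i: 8/3·1 + (-729/364)·1 + 128/5187·1 + 71/228·1 = 1 ✓
b·c: (-729/364)·(-1/9) + 128/5187·(-11/8) + 71/228·1 = 1/2 ✓
b·c²: (-729/364)·1/81 + 128/5187·121/64 + 71/228·1 = 1/3 ✓
b·Ac: 128/5187·91/128 + 71/228·34/71 = 1/6 ✓
b·c³: (-729/364)·(-1/729) + 128/5187·(-1331/512) + 71/228·1 = 1/4 ✓
b·(c∘Ac): 128/5187·(-1001/1024) + 71/228·34/71 = 1/8 ✓
b·Ac²: 128/5187·(-91/1152) + 71/228·175/639 = 1/12 ✓
b·A²c: 71/228·19/142 = 1/24 ✓; 4 stages ⇒ order 4.

4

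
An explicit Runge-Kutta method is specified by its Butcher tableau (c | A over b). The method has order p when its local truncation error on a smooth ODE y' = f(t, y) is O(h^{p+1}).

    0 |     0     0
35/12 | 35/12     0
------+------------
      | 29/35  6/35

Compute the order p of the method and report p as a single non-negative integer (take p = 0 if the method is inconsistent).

2

b = (29/35, 6/35)
c = (0, 35/12)
Σ b_i: 29/35·1 + 6/35·1 = 1 ✓
b·c: 6/35·35/12 = 1/2 ✓; 2 stages ⇒ order 2.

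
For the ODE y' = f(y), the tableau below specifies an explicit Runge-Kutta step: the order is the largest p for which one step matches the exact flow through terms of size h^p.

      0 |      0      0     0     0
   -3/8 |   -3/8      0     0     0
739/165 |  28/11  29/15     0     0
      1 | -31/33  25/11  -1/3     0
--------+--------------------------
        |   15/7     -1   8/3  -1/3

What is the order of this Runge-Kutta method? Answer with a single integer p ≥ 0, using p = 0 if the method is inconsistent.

0

b = (15/7, -1, 8/3, -1/3)
c = (0, -3/8, 739/165, 1)
Ac = (0, 0, -29/40, -9287/3960)
Σ b_i: 15/7·1 + (-1)·1 + 8/3·1 + (-1/3)·1 = 73/21 ≠ 1 ⇒ order 0.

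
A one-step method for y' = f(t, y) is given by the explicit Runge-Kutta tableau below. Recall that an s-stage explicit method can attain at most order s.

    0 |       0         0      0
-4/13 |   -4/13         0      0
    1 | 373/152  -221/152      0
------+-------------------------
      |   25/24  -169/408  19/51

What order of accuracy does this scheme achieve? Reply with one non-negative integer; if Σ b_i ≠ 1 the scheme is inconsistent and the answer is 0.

b = (25/24, -169/408, 19/51)
c = (0, -4/13, 1)
Ac = (0, 0, 17/38)
Σ b_i: 25/24·1 + (-169/408)·1 + 19/51·1 = 1 ✓
b·c: (-169/408)·(-4/13) + 19/51·1 = 1/2 ✓
b·c²: (-169/408)·16/169 + 19/51·1 = 1/3 ✓
b·Ac: 19/51·17/38 = 1/6 ✓; 3 stages ⇒ order 3.

3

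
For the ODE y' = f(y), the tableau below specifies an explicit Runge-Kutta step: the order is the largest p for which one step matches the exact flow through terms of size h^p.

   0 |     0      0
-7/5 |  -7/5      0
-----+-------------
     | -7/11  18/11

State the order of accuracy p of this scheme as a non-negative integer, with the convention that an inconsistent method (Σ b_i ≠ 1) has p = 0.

b = (-7/11, 18/11)
c = (0, -7/5)
Σ b_i: (-7/11)·1 + 18/11·1 = 1 ✓
b·c: 18/11·(-7/5) = -126/55 ≠ 1/2 ⇒ order 1.

1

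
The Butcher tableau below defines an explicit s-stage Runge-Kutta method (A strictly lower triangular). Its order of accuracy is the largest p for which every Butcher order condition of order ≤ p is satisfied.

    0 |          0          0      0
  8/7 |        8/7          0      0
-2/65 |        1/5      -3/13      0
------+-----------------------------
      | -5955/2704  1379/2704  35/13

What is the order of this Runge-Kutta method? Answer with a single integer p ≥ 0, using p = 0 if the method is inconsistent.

2

b = (-5955/2704, 1379/2704, 35/13)
c = (0, 8/7, -2/65)
Ac = (0, 0, -24/91)
Σ b_i: (-5955/2704)·1 + 1379/2704·1 + 35/13·1 = 1 ✓
b·c: 1379/2704·8/7 + 35/13·(-2/65) = 1/2 ✓
b·c²: 1379/2704·64/49 + 35/13·4/4225 = 51416/76895 ≠ 1/3 ⇒ order 2.
b·Ac: 35/13·(-24/91) = -120/169 ≠ 1/6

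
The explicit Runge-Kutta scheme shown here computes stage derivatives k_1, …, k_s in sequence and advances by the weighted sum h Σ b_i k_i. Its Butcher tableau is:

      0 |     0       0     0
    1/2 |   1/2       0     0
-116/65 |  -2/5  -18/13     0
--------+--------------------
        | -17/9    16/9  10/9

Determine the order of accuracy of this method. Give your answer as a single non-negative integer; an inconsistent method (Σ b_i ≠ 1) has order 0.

b = (-17/9, 16/9, 10/9)
c = (0, 1/2, -116/65)
Ac = (0, 0, -9/13)
Σ b_i: (-17/9)·1 + 16/9·1 + 10/9·1 = 1 ✓
b·c: 16/9·1/2 + 10/9·(-116/65) = -128/117 ≠ 1/2 ⇒ order 1.

1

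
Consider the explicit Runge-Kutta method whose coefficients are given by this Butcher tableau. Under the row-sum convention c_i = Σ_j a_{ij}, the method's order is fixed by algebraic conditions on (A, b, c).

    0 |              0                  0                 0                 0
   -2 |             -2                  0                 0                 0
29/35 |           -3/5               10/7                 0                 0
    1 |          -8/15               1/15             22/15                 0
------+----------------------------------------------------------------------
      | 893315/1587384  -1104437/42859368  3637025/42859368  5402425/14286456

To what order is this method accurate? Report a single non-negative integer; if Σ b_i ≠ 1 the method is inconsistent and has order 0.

b = (893315/1587384, -1104437/42859368, 3637025/42859368, 5402425/14286456)
c = (0, -2, 29/35, 1)
Ac = (0, 0, -20/7, 568/525)
Σ b_i: 893315/1587384·1 + (-1104437/42859368)·1 + 3637025/42859368·1 + 5402425/14286456·1 = 1 ✓
b·c: (-1104437/42859368)·(-2) + 3637025/42859368·29/35 + 5402425/14286456·1 = 1/2 ✓
b·c²: (-1104437/42859368)·4 + 3637025/42859368·841/1225 + 5402425/14286456·1 = 1/3 ✓
b·Ac: 3637025/42859368·(-20/7) + 5402425/14286456·568/525 = 1/6 ✓
b·c³: (-1104437/42859368)·(-8) + 3637025/42859368·24389/42875 + 5402425/14286456·1 = 17572369/27779220 ≠ 1/4 ⇒ order 3.
b·(c∘Ac): 3637025/42859368·(-116/49) + 5402425/14286456·568/525 = 743719/3571614 ≠ 1/8
b·Ac²: 3637025/42859368·40/7 + 5402425/14286456·23402/18375 = 80547119/83337660 ≠ 1/12
b·A²c: 5402425/14286456·(-88/21) = -8489525/5357421 ≠ 1/24

3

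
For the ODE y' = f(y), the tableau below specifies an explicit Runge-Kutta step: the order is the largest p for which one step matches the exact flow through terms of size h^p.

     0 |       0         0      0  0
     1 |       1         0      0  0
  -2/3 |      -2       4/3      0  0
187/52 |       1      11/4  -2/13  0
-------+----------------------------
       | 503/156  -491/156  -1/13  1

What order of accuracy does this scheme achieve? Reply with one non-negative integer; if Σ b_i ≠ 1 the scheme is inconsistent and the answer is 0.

b = (503/156, -491/156, -1/13, 1)
c = (0, 1, -2/3, 187/52)
Ac = (0, 0, 4/3, 445/156)
Σ b_i: 503/156·1 + (-491/156)·1 + (-1/13)·1 + 1·1 = 1 ✓
b·c: (-491/156)·1 + (-1/13)·(-2/3) + 1·187/52 = 1/2 ✓
b·c²: (-491/156)·1 + (-1/13)·4/9 + 1·34969/2704 = 237293/24336 ≠ 1/3 ⇒ order 2.
b·Ac: (-1/13)·4/3 + 1·445/156 = 11/4 ≠ 1/6

2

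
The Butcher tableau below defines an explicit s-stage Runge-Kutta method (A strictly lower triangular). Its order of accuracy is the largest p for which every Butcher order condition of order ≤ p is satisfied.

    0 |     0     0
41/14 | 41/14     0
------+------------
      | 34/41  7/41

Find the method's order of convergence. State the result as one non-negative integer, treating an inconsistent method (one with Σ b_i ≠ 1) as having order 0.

2

b = (34/41, 7/41)
c = (0, 41/14)
Σ b_i: 34/41·1 + 7/41·1 = 1 ✓
b·c: 7/41·41/14 = 1/2 ✓; 2 stages ⇒ order 2.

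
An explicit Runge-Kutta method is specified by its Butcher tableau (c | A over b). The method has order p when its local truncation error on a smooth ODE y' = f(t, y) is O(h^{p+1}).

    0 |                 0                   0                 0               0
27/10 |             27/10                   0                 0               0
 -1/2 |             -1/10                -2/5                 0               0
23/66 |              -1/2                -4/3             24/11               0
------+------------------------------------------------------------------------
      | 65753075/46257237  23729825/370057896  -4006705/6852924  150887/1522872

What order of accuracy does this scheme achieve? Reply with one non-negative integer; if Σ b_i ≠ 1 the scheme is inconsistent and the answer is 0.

3

b = (65753075/46257237, 23729825/370057896, -4006705/6852924, 150887/1522872)
c = (0, 27/10, -1/2, 23/66)
Ac = (0, 0, -27/25, -258/55)
Σ b_i: 65753075/46257237·1 + 23729825/370057896·1 + (-4006705/6852924)·1 + 150887/1522872·1 = 1 ✓
b·c: 23729825/370057896·27/10 + (-4006705/6852924)·(-1/2) + 150887/1522872·23/66 = 1/2 ✓
b·c²: 23729825/370057896·729/100 + (-4006705/6852924)·1/4 + 150887/1522872·529/4356 = 1/3 ✓
b·Ac: (-4006705/6852924)·(-27/25) + 150887/1522872·(-258/55) = 1/6 ✓
b·c³: 23729825/370057896·19683/1000 + (-4006705/6852924)·(-1/8) + 150887/1522872·12167/287496 = 3029101237/2261464920 ≠ 1/4 ⇒ order 3.
b·(c∘Ac): (-4006705/6852924)·27/50 + 150887/1522872·(-989/605) = -1818653/3807180 ≠ 1/8
b·Ac²: (-4006705/6852924)·(-729/250) + 150887/1522872·(-2523/275) = 1010021/1269060 ≠ 1/12
b·A²c: 150887/1522872·(-648/275) = -123453/528775 ≠ 1/24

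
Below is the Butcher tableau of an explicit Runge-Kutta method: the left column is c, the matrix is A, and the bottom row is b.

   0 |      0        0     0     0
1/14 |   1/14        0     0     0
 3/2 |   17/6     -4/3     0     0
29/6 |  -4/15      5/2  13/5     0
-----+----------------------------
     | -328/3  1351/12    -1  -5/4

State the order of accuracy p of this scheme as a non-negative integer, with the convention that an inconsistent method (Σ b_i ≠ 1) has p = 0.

2

b = (-328/3, 1351/12, -1, -5/4)
c = (0, 1/14, 3/2, 29/6)
Ac = (0, 0, -2/21, 571/140)
Σ b_i: (-328/3)·1 + 1351/12·1 + (-1)·1 + (-5/4)·1 = 1 ✓
b·c: 1351/12·1/14 + (-1)·3/2 + (-5/4)·29/6 = 1/2 ✓
b·c²: 1351/12·1/196 + (-1)·9/4 + (-5/4)·841/36 = -7781/252 ≠ 1/3 ⇒ order 2.
b·Ac: (-1)·(-2/21) + (-5/4)·571/140 = -1681/336 ≠ 1/6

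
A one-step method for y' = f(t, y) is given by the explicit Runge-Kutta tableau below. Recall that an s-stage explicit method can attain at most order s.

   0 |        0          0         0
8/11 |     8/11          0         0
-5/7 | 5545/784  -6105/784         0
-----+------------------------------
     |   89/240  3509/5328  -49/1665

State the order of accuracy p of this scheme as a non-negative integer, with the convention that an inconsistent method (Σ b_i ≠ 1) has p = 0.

3

b = (89/240, 3509/5328, -49/1665)
c = (0, 8/11, -5/7)
Ac = (0, 0, -555/98)
Σ b_i: 89/240·1 + 3509/5328·1 + (-49/1665)·1 = 1 ✓
b·c: 3509/5328·8/11 + (-49/1665)·(-5/7) = 1/2 ✓
b·c²: 3509/5328·64/121 + (-49/1665)·25/49 = 1/3 ✓
b·Ac: (-49/1665)·(-555/98) = 1/6 ✓; 3 stages ⇒ order 3.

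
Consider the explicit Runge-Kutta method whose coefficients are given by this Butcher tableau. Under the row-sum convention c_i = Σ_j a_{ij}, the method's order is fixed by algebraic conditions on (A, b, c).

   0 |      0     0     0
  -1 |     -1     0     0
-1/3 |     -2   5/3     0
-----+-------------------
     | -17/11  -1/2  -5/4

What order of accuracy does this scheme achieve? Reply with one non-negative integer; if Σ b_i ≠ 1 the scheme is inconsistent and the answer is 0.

0

b = (-17/11, -1/2, -5/4)
c = (0, -1, -1/3)
Ac = (0, 0, -5/3)
Σ b_i: (-17/11)·1 + (-1/2)·1 + (-5/4)·1 = -145/44 ≠ 1 ⇒ order 0.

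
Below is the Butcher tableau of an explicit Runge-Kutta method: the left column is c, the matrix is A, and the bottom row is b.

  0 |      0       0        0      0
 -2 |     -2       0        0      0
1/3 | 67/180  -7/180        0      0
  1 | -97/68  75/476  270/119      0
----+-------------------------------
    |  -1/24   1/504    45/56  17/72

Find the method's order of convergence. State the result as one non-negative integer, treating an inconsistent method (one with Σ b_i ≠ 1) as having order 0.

4

b = (-1/24, 1/504, 45/56, 17/72)
c = (0, -2, 1/3, 1)
Ac = (0, 0, 7/90, 15/34)
Σ b_i: (-1/24)·1 + 1/504·1 + 45/56·1 + 17/72·1 = 1 ✓
b·c: 1/504·(-2) + 45/56·1/3 + 17/72·1 = 1/2 ✓
b·c²: 1/504·4 + 45/56·1/9 + 17/72·1 = 1/3 ✓
b·Ac: 45/56·7/90 + 17/72·15/34 = 1/6 ✓
b·c³: 1/504·(-8) + 45/56·1/27 + 17/72·1 = 1/4 ✓
b·(c∘Ac): 45/56·7/270 + 17/72·15/34 = 1/8 ✓
b·Ac²: 45/56·(-7/45) + 17/72·15/17 = 1/12 ✓
b·A²c: 17/72·3/17 = 1/24 ✓; 4 stages ⇒ order 4.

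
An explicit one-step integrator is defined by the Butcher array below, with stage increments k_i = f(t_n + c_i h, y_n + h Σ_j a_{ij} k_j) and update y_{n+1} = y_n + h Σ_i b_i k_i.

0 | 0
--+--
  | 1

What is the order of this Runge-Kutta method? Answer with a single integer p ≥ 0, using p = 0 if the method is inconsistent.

b = (1)
c = (0)
Σ b_i: 1·1 = 1 ✓; 1 stage ⇒ order 1.

1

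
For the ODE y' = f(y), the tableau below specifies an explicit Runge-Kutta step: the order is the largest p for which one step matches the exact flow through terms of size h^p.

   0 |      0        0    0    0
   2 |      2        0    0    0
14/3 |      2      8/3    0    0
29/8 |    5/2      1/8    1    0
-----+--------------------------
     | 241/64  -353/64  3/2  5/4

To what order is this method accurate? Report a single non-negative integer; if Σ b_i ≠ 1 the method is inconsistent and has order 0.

2

b = (241/64, -353/64, 3/2, 5/4)
c = (0, 2, 14/3, 29/8)
Ac = (0, 0, 16/3, 59/12)
Σ b_i: 241/64·1 + (-353/64)·1 + 3/2·1 + 5/4·1 = 1 ✓
b·c: (-353/64)·2 + 3/2·14/3 + 5/4·29/8 = 1/2 ✓
b·c²: (-353/64)·4 + 3/2·196/9 + 5/4·841/64 = 20759/768 ≠ 1/3 ⇒ order 2.
b·Ac: 3/2·16/3 + 5/4·59/12 = 679/48 ≠ 1/6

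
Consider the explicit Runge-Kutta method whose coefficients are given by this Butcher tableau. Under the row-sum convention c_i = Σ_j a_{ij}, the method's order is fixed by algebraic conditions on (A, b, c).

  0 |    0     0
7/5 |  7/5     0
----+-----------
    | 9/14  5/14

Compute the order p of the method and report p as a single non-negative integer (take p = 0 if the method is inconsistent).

b = (9/14, 5/14)
c = (0, 7/5)
Σ b_i: 9/14·1 + 5/14·1 = 1 ✓
b·c: 5/14·7/5 = 1/2 ✓; 2 stages ⇒ order 2.

2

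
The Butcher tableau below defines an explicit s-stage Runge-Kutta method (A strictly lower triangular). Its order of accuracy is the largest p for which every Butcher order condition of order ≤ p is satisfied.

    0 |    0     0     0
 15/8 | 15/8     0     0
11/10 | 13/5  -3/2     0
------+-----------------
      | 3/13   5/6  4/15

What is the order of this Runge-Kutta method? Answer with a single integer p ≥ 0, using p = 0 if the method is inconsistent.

0

b = (3/13, 5/6, 4/15)
c = (0, 15/8, 11/10)
Ac = (0, 0, -45/16)
Σ b_i: 3/13·1 + 5/6·1 + 4/15·1 = 173/130 ≠ 1 ⇒ order 0.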